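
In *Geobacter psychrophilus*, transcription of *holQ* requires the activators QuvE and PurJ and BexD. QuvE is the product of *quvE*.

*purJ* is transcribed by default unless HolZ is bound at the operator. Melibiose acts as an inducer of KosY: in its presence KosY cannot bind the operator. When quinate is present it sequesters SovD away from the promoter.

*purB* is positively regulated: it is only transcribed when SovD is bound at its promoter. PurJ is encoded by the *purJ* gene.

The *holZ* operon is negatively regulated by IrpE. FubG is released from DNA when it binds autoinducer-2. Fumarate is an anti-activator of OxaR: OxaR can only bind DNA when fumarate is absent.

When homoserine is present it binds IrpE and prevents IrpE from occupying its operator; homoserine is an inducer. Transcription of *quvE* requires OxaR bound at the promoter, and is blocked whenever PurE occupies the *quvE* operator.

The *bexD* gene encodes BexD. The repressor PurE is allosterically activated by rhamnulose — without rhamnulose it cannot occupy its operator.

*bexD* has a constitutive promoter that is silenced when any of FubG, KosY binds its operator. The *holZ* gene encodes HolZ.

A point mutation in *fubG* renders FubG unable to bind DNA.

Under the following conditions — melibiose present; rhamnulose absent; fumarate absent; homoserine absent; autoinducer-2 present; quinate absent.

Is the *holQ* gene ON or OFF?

ON

Fumarate is absent, so OxaR is active.
Rhamnulose is absent, so PurE is inactive.
No repressor is bound and OxaR is active, so *quvE* is transcribed.
So QuvE is produced and active.
Homoserine is absent, so IrpE is active.
With repressor IrpE bound, *holZ* is not transcribed.
So HolZ is not produced.
With no repressor bound, *purJ* is transcribed.
So PurJ is produced and active.
FubG is non-functional in this strain, so it has no effect.
Melibiose is present, so KosY is inactive.
With no repressor bound, *bexD* is transcribed.
So BexD is produced and active.
No repressor is bound and QuvE and PurJ and BexD are active, so *holQ* is transcribed.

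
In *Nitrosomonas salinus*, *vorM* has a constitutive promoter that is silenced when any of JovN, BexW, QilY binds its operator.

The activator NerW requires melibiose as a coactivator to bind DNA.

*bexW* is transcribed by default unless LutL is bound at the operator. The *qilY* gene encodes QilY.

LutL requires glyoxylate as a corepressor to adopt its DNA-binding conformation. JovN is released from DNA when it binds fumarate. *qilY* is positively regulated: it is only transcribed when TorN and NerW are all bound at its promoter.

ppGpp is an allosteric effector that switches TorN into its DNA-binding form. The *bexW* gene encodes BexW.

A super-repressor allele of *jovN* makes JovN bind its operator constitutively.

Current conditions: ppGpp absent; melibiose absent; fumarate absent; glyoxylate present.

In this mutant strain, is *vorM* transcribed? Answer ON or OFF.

JovN is constitutively active in this strain.
Glyoxylate is present, so LutL is active.
With repressor LutL bound, *bexW* is not transcribed.
So BexW is not produced.
ppGpp is absent, so TorN is inactive.
Melibiose is absent, so NerW is inactive.
Required activator TorN is absent, so *qilY* is not transcribed.
So QilY is not produced.
With repressor JovN bound, *vorM* is not transcribed.

OFF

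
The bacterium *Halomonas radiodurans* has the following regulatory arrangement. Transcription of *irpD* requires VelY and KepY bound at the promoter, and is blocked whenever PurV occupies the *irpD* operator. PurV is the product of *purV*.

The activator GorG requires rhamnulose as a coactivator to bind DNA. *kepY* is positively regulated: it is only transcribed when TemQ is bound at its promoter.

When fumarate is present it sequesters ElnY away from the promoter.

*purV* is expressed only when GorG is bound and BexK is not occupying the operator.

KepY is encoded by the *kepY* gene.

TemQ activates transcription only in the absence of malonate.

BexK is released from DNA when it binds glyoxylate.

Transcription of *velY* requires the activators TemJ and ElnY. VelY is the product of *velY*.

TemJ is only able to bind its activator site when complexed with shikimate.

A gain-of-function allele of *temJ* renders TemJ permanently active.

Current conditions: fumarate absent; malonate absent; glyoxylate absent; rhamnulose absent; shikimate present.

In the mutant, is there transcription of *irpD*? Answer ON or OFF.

ON

TemJ is constitutively active in this strain.
Fumarate is absent, so ElnY is active.
No repressor is bound and TemJ and ElnY are active, so *velY* is transcribed.
So VelY is produced and active.
Rhamnulose is absent, so GorG is inactive.
Glyoxylate is absent, so BexK is active.
With repressor BexK bound, *purV* is not transcribed.
So PurV is not produced.
Malonate is absent, so TemQ is active.
No repressor is bound and TemQ is active, so *kepY* is transcribed.
So KepY is produced and active.
No repressor is bound and VelY and KepY are active, so *irpD* is transcribed.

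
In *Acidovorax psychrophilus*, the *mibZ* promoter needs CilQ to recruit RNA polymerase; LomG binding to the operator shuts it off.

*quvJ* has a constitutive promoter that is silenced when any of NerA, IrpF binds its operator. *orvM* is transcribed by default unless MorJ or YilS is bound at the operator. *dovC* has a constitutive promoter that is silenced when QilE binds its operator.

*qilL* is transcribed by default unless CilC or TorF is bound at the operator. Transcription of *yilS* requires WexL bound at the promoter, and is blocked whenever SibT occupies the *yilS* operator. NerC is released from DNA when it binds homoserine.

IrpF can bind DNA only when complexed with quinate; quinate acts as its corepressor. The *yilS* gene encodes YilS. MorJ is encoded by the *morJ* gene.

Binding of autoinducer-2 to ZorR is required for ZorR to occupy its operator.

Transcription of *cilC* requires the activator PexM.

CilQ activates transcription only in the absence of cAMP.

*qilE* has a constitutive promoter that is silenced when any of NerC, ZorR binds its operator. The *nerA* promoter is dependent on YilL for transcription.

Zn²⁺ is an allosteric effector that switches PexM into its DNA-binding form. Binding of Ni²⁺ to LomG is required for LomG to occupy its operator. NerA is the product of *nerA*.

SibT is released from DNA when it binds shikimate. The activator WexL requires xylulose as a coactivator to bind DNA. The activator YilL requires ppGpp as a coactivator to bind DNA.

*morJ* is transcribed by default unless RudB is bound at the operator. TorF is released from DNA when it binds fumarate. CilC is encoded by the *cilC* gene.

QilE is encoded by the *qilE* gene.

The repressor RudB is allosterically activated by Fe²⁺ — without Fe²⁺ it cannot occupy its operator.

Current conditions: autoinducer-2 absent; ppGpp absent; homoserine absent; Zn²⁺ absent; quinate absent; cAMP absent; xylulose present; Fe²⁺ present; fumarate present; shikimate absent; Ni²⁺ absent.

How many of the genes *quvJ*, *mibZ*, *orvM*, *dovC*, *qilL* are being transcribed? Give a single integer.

5

ppGpp is absent, so YilL is inactive.
Required activator YilL is absent, so *nerA* is not transcribed.
So NerA is not produced.
Quinate is absent, so IrpF is inactive.
With no repressor bound, *quvJ* is transcribed.
→ *quvJ* is ON.
Ni²⁺ is absent, so LomG is inactive.
cAMP is absent, so CilQ is active.
No repressor is bound and CilQ is active, so *mibZ* is transcribed.
→ *mibZ* is ON.
Fe²⁺ is present, so RudB is active.
With repressor RudB bound, *morJ* is not transcribed.
So MorJ is not produced.
Shikimate is absent, so SibT is active.
Xylulose is present, so WexL is active.
With repressor SibT bound, *yilS* is not transcribed.
So YilS is not produced.
With no repressor bound, *orvM* is transcribed.
→ *orvM* is ON.
Homoserine is absent, so NerC is active.
Autoinducer-2 is absent, so ZorR is inactive.
With repressor NerC bound, *qilE* is not transcribed.
So QilE is not produced.
With no repressor bound, *dovC* is transcribed.
→ *dovC* is ON.
Zn²⁺ is absent, so PexM is inactive.
Required activator PexM is absent, so *cilC* is not transcribed.
So CilC is not produced.
Fumarate is present, so TorF is inactive.
With no repressor bound, *qilL* is transcribed.
→ *qilL* is ON.
5 of the 5 genes are transcribed.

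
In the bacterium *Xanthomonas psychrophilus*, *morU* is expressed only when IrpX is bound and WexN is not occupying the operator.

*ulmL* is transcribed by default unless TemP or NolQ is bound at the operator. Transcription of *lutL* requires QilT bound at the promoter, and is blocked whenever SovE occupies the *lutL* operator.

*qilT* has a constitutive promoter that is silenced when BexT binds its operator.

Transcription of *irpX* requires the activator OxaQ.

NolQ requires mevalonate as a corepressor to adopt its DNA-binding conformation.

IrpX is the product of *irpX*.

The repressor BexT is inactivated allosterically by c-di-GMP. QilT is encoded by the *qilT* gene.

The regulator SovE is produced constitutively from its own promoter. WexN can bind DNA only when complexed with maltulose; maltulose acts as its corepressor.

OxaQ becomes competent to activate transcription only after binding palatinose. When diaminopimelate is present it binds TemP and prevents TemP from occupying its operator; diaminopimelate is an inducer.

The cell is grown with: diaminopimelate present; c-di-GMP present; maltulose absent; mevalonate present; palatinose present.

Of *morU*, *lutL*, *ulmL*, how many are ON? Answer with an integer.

1

Palatinose is present, so OxaQ is active.
No repressor is bound and OxaQ is active, so *irpX* is transcribed.
So IrpX is produced and active.
Maltulose is absent, so WexN is inactive.
No repressor is bound and IrpX is active, so *morU* is transcribed.
→ *morU* is ON.
c-di-GMP is present, so BexT is inactive.
With no repressor bound, *qilT* is transcribed.
So QilT is produced and active.
SovE is produced constitutively and is active.
With repressor SovE bound, *lutL* is not transcribed.
→ *lutL* is OFF.
Diaminopimelate is present, so TemP is inactive.
Mevalonate is present, so NolQ is active.
With repressor NolQ bound, *ulmL* is not transcribed.
→ *ulmL* is OFF.
1 of the 3 genes is transcribed.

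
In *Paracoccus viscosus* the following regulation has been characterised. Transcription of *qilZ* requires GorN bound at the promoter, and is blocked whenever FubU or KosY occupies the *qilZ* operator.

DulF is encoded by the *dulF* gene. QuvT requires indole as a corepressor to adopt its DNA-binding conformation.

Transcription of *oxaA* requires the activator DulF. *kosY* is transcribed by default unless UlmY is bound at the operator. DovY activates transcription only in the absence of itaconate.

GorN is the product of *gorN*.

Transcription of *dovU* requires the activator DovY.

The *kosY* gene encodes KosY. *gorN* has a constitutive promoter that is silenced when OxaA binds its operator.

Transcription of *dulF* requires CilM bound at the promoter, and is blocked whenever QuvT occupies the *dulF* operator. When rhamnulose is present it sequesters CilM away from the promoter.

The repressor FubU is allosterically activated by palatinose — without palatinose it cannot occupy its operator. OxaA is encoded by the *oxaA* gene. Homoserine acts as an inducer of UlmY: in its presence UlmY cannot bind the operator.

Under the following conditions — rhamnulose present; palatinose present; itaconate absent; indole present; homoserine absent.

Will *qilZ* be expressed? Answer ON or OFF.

Palatinose is present, so FubU is active.
Homoserine is absent, so UlmY is active.
With repressor UlmY bound, *kosY* is not transcribed.
So KosY is not produced.
Rhamnulose is present, so CilM is inactive.
Indole is present, so QuvT is active.
With repressor QuvT bound, *dulF* is not transcribed.
So DulF is not produced.
Required activator DulF is absent, so *oxaA* is not transcribed.
So OxaA is not produced.
With no repressor bound, *gorN* is transcribed.
So GorN is produced and active.
With repressor FubU bound, *qilZ* is not transcribed.

OFF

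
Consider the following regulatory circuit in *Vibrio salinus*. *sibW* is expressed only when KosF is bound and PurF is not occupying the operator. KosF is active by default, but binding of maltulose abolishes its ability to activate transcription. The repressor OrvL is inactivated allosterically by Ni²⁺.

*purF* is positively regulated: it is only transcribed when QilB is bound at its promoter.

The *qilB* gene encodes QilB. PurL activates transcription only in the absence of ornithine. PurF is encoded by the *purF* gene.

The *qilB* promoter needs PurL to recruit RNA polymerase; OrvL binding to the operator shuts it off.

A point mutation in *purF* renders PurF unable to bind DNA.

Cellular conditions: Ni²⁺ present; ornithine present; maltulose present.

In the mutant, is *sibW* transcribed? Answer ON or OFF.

PurF is non-functional in this strain, so it has no effect.
Maltulose is present, so KosF is inactive.
Required activator KosF is absent, so *sibW* is not transcribed.

OFF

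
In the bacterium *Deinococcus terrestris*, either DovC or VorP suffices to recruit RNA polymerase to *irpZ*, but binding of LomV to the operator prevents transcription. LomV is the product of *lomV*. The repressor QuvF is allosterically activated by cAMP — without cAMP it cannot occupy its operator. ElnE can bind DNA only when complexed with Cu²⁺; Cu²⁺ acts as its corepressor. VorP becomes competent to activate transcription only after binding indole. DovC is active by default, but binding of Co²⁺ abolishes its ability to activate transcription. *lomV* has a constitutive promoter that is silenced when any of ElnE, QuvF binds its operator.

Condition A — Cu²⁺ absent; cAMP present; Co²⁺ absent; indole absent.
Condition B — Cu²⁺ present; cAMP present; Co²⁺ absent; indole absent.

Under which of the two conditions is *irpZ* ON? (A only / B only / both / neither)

both

Condition A:
Cu²⁺ is absent, so ElnE is inactive.
cAMP is present, so QuvF is active.
With repressor QuvF bound, *lomV* is not transcribed.
So LomV is not produced.
Co²⁺ is absent, so DovC is active.
Indole is absent, so VorP is inactive.
Activator DovC is present, so *irpZ* is transcribed.
→ *irpZ* is ON in A.
Condition B:
Cu²⁺ is present, so ElnE is active.
cAMP is present, so QuvF is active.
With repressor ElnE bound, *lomV* is not transcribed.
So LomV is not produced.
Co²⁺ is absent, so DovC is active.
Indole is absent, so VorP is inactive.
Activator DovC is present, so *irpZ* is transcribed.
→ *irpZ* is ON in B.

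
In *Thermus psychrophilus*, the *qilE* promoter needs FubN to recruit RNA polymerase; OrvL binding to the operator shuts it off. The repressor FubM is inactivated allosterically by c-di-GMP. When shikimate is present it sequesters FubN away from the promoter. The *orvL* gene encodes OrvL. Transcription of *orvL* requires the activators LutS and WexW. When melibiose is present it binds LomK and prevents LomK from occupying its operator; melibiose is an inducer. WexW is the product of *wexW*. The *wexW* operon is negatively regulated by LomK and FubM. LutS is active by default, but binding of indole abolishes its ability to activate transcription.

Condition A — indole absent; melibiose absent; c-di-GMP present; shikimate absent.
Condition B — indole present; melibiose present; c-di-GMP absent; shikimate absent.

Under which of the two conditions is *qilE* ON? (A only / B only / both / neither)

both

Condition A:
Indole is absent, so LutS is active.
Melibiose is absent, so LomK is active.
c-di-GMP is present, so FubM is inactive.
With repressor LomK bound, *wexW* is not transcribed.
So WexW is not produced.
Required activator WexW is absent, so *orvL* is not transcribed.
So OrvL is not produced.
Shikimate is absent, so FubN is active.
No repressor is bound and FubN is active, so *qilE* is transcribed.
→ *qilE* is ON in A.
Condition B:
Indole is present, so LutS is inactive.
Melibiose is present, so LomK is inactive.
c-di-GMP is absent, so FubM is active.
With repressor FubM bound, *wexW* is not transcribed.
So WexW is not produced.
Required activator LutS is absent, so *orvL* is not transcribed.
So OrvL is not produced.
Shikimate is absent, so FubN is active.
No repressor is bound and FubN is active, so *qilE* is transcribed.
→ *qilE* is ON in B.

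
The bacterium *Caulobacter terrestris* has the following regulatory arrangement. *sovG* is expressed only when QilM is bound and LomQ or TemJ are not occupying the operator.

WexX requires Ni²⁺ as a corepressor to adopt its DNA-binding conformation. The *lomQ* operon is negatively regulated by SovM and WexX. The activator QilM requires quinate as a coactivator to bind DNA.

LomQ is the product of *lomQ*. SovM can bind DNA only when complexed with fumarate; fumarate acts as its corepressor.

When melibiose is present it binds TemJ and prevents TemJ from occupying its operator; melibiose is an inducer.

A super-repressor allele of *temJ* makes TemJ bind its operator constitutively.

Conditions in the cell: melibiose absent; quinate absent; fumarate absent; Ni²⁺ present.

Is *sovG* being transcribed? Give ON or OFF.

Fumarate is absent, so SovM is inactive.
Ni²⁺ is present, so WexX is active.
With repressor WexX bound, *lomQ* is not transcribed.
So LomQ is not produced.
Quinate is absent, so QilM is inactive.
TemJ is constitutively active in this strain.
With repressor TemJ bound, *sovG* is not transcribed.

OFF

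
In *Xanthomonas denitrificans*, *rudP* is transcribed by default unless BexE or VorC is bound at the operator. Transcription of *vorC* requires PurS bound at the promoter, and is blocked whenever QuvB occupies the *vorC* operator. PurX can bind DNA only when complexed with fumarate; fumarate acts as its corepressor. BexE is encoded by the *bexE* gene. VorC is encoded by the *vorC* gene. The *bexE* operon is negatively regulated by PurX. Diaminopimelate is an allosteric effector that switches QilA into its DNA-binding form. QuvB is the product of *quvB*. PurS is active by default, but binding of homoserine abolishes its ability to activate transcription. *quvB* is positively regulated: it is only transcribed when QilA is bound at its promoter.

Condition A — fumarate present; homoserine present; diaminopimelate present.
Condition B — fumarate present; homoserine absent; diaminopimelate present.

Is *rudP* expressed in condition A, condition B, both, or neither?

both

Condition A:
Fumarate is present, so PurX is active.
With repressor PurX bound, *bexE* is not transcribed.
So BexE is not produced.
Homoserine is present, so PurS is inactive.
Diaminopimelate is present, so QilA is active.
No repressor is bound and QilA is active, so *quvB* is transcribed.
So QuvB is produced and active.
With repressor QuvB bound, *vorC* is not transcribed.
So VorC is not produced.
With no repressor bound, *rudP* is transcribed.
→ *rudP* is ON in A.
Condition B:
Fumarate is present, so PurX is active.
With repressor PurX bound, *bexE* is not transcribed.
So BexE is not produced.
Homoserine is absent, so PurS is active.
Diaminopimelate is present, so QilA is active.
No repressor is bound and QilA is active, so *quvB* is transcribed.
So QuvB is produced and active.
With repressor QuvB bound, *vorC* is not transcribed.
So VorC is not produced.
With no repressor bound, *rudP* is transcribed.
→ *rudP* is ON in B.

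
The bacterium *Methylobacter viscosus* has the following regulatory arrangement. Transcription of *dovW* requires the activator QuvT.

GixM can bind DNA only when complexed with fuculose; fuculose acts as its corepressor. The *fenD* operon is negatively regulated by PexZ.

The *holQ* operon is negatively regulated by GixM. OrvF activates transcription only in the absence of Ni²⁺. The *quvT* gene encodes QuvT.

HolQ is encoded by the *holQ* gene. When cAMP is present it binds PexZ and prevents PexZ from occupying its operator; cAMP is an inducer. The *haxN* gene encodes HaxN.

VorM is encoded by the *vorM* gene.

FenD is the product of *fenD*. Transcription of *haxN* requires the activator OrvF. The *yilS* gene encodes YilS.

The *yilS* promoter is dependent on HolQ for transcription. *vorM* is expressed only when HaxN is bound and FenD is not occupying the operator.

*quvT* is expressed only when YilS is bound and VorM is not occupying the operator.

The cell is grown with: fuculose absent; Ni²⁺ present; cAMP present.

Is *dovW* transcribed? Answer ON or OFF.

Fuculose is absent, so GixM is inactive.
With no repressor bound, *holQ* is transcribed.
So HolQ is produced and active.
No repressor is bound and HolQ is active, so *yilS* is transcribed.
So YilS is produced and active.
Ni²⁺ is present, so OrvF is inactive.
Required activator OrvF is absent, so *haxN* is not transcribed.
So HaxN is not produced.
cAMP is present, so PexZ is inactive.
With no repressor bound, *fenD* is transcribed.
So FenD is produced and active.
With repressor FenD bound, *vorM* is not transcribed.
So VorM is not produced.
No repressor is bound and YilS is active, so *quvT* is transcribed.
So QuvT is produced and active.
No repressor is bound and QuvT is active, so *dovW* is transcribed.

ON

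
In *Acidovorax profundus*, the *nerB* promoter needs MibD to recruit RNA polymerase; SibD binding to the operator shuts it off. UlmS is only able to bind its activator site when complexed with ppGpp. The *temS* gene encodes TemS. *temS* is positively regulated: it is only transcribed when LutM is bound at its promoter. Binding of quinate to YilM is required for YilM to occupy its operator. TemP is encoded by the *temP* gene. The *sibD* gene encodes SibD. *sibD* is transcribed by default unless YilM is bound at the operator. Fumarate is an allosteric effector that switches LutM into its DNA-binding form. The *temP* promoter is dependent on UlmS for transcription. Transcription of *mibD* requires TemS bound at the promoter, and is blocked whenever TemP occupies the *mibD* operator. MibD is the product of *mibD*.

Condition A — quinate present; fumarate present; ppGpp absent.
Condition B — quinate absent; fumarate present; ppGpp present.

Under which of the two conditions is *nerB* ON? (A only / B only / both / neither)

Condition A:
Quinate is present, so YilM is active.
With repressor YilM bound, *sibD* is not transcribed.
So SibD is not produced.
Fumarate is present, so LutM is active.
No repressor is bound and LutM is active, so *temS* is transcribed.
So TemS is produced and active.
ppGpp is absent, so UlmS is inactive.
Required activator UlmS is absent, so *temP* is not transcribed.
So TemP is not produced.
No repressor is bound and TemS is active, so *mibD* is transcribed.
So MibD is produced and active.
No repressor is bound and MibD is active, so *nerB* is transcribed.
→ *nerB* is ON in A.
Condition B:
Quinate is absent, so YilM is inactive.
With no repressor bound, *sibD* is transcribed.
So SibD is produced and active.
Fumarate is present, so LutM is active.
No repressor is bound and LutM is active, so *temS* is transcribed.
So TemS is produced and active.
ppGpp is present, so UlmS is active.
No repressor is bound and UlmS is active, so *temP* is transcribed.
So TemP is produced and active.
With repressor TemP bound, *mibD* is not transcribed.
So MibD is not produced.
With repressor SibD bound, *nerB* is not transcribed.
→ *nerB* is OFF in B.

A only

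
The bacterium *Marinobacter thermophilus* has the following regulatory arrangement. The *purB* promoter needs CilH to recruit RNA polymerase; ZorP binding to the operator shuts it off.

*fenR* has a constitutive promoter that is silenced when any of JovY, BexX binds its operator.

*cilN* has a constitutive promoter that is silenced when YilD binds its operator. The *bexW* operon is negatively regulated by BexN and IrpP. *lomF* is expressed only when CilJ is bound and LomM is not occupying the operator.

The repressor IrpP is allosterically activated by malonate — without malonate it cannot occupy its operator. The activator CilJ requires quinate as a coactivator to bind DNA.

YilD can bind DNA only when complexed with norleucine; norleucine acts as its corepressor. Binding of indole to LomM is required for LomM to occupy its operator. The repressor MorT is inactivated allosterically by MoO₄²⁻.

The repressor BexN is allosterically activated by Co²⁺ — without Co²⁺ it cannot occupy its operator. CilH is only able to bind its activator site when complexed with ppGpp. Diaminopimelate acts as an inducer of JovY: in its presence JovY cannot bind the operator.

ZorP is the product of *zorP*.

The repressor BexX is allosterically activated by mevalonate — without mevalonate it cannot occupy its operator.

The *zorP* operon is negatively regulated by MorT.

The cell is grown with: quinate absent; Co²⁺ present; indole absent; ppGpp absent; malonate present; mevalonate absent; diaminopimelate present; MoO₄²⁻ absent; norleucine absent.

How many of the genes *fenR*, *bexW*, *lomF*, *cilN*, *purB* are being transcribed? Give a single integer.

Diaminopimelate is present, so JovY is inactive.
Mevalonate is absent, so BexX is inactive.
With no repressor bound, *fenR* is transcribed.
→ *fenR* is ON.
Co²⁺ is present, so BexN is active.
Malonate is present, so IrpP is active.
With repressor BexN bound, *bexW* is not transcribed.
→ *bexW* is OFF.
Indole is absent, so LomM is inactive.
Quinate is absent, so CilJ is inactive.
Required activator CilJ is absent, so *lomF* is not transcribed.
→ *lomF* is OFF.
Norleucine is absent, so YilD is inactive.
With no repressor bound, *cilN* is transcribed.
→ *cilN* is ON.
MoO₄²⁻ is absent, so MorT is active.
With repressor MorT bound, *zorP* is not transcribed.
So ZorP is not produced.
ppGpp is absent, so CilH is inactive.
Required activator CilH is absent, so *purB* is not transcribed.
→ *purB* is OFF.
2 of the 5 genes are transcribed.

2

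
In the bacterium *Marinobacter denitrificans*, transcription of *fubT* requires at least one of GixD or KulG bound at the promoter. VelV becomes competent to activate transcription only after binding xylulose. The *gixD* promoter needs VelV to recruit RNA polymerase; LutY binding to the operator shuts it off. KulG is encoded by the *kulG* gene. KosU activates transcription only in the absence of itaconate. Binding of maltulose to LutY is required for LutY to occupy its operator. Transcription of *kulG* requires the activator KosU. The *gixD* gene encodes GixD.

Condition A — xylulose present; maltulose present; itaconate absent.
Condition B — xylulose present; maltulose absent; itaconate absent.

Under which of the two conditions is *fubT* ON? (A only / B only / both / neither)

both

Condition A:
Xylulose is present, so VelV is active.
Maltulose is present, so LutY is active.
With repressor LutY bound, *gixD* is not transcribed.
So GixD is not produced.
Itaconate is absent, so KosU is active.
No repressor is bound and KosU is active, so *kulG* is transcribed.
So KulG is produced and active.
Activator KulG is present, so *fubT* is transcribed.
→ *fubT* is ON in A.
Condition B:
Xylulose is present, so VelV is active.
Maltulose is absent, so LutY is inactive.
No repressor is bound and VelV is active, so *gixD* is transcribed.
So GixD is produced and active.
Itaconate is absent, so KosU is active.
No repressor is bound and KosU is active, so *kulG* is transcribed.
So KulG is produced and active.
Activator GixD is present, so *fubT* is transcribed.
→ *fubT* is ON in B.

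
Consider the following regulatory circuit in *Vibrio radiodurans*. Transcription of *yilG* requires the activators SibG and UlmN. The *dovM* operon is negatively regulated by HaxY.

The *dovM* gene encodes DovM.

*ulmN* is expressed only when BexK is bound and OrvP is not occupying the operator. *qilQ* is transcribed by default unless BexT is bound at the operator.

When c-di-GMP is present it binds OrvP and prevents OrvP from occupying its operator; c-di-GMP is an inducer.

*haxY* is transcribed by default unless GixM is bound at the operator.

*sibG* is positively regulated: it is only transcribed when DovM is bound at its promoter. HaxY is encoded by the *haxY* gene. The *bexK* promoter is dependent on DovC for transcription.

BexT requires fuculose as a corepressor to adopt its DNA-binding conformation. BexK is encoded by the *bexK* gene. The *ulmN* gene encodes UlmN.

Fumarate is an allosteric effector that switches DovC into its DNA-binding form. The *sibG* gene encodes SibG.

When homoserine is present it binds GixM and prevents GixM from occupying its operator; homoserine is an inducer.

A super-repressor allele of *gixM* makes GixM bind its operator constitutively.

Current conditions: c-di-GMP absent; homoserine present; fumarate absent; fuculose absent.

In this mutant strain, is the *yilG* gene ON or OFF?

OFF

GixM is constitutively active in this strain.
With repressor GixM bound, *haxY* is not transcribed.
So HaxY is not produced.
With no repressor bound, *dovM* is transcribed.
So DovM is produced and active.
No repressor is bound and DovM is active, so *sibG* is transcribed.
So SibG is produced and active.
c-di-GMP is absent, so OrvP is active.
Fumarate is absent, so DovC is inactive.
Required activator DovC is absent, so *bexK* is not transcribed.
So BexK is not produced.
With repressor OrvP bound, *ulmN* is not transcribed.
So UlmN is not produced.
Required activator UlmN is absent, so *yilG* is not transcribed.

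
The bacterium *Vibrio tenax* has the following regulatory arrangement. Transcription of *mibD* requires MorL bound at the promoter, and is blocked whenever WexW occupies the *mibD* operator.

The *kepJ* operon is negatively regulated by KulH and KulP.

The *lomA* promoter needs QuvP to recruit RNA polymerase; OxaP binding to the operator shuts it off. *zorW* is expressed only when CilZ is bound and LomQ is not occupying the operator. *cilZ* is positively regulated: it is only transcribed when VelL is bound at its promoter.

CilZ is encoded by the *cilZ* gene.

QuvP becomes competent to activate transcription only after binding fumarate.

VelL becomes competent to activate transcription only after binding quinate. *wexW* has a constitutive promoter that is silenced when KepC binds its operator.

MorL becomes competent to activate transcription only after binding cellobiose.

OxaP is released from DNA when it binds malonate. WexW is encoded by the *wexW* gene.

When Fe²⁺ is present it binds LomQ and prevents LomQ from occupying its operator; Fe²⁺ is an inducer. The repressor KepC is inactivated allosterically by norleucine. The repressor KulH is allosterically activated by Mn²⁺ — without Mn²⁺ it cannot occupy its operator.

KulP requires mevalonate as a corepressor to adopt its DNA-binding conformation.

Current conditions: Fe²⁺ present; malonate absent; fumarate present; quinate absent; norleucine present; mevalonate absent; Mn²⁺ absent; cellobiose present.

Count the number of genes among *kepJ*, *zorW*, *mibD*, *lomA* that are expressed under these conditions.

1

Mn²⁺ is absent, so KulH is inactive.
Mevalonate is absent, so KulP is inactive.
With no repressor bound, *kepJ* is transcribed.
→ *kepJ* is ON.
Fe²⁺ is present, so LomQ is inactive.
Quinate is absent, so VelL is inactive.
Required activator VelL is absent, so *cilZ* is not transcribed.
So CilZ is not produced.
Required activator CilZ is absent, so *zorW* is not transcribed.
→ *zorW* is OFF.
Norleucine is present, so KepC is inactive.
With no repressor bound, *wexW* is transcribed.
So WexW is produced and active.
Cellobiose is present, so MorL is active.
With repressor WexW bound, *mibD* is not transcribed.
→ *mibD* is OFF.
Fumarate is present, so QuvP is active.
Malonate is absent, so OxaP is active.
With repressor OxaP bound, *lomA* is not transcribed.
→ *lomA* is OFF.
1 of the 4 genes is transcribed.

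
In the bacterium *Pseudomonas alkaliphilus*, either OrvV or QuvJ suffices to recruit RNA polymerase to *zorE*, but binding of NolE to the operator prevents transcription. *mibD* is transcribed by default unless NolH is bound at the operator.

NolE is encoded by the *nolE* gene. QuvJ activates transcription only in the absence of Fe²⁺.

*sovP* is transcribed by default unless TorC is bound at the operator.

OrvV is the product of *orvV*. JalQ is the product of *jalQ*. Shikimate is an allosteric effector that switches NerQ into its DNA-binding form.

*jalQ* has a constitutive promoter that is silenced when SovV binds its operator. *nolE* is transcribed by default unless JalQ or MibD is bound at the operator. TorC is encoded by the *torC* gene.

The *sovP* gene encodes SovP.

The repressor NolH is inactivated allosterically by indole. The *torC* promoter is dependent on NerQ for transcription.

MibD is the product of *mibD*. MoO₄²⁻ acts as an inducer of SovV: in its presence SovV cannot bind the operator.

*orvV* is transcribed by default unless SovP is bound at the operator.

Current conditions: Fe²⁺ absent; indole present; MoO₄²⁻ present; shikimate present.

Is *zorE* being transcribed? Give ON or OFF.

ON

MoO₄²⁻ is present, so SovV is inactive.
With no repressor bound, *jalQ* is transcribed.
So JalQ is produced and active.
Indole is present, so NolH is inactive.
With no repressor bound, *mibD* is transcribed.
So MibD is produced and active.
With repressor JalQ bound, *nolE* is not transcribed.
So NolE is not produced.
Shikimate is present, so NerQ is active.
No repressor is bound and NerQ is active, so *torC* is transcribed.
So TorC is produced and active.
With repressor TorC bound, *sovP* is not transcribed.
So SovP is not produced.
With no repressor bound, *orvV* is transcribed.
So OrvV is produced and active.
Fe²⁺ is absent, so QuvJ is active.
Activator OrvV is present, so *zorE* is transcribed.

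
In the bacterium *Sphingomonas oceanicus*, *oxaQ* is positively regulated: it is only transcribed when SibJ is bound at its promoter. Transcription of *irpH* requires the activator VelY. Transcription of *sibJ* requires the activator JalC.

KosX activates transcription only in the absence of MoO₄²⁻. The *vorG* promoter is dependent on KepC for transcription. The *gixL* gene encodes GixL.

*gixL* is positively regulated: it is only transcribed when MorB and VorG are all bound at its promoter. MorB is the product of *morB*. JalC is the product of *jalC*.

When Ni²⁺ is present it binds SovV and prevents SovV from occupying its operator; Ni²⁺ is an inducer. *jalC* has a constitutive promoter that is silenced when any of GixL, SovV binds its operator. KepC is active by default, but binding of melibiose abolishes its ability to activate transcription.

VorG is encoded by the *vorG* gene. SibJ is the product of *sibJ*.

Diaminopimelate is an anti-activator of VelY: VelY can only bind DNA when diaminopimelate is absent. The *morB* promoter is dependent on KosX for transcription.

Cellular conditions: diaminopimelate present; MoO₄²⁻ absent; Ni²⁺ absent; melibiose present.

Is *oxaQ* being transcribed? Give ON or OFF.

MoO₄²⁻ is absent, so KosX is active.
No repressor is bound and KosX is active, so *morB* is transcribed.
So MorB is produced and active.
Melibiose is present, so KepC is inactive.
Required activator KepC is absent, so *vorG* is not transcribed.
So VorG is not produced.
Required activator VorG is absent, so *gixL* is not transcribed.
So GixL is not produced.
Ni²⁺ is absent, so SovV is active.
With repressor SovV bound, *jalC* is not transcribed.
So JalC is not produced.
Required activator JalC is absent, so *sibJ* is not transcribed.
So SibJ is not produced.
Required activator SibJ is absent, so *oxaQ* is not transcribed.

OFF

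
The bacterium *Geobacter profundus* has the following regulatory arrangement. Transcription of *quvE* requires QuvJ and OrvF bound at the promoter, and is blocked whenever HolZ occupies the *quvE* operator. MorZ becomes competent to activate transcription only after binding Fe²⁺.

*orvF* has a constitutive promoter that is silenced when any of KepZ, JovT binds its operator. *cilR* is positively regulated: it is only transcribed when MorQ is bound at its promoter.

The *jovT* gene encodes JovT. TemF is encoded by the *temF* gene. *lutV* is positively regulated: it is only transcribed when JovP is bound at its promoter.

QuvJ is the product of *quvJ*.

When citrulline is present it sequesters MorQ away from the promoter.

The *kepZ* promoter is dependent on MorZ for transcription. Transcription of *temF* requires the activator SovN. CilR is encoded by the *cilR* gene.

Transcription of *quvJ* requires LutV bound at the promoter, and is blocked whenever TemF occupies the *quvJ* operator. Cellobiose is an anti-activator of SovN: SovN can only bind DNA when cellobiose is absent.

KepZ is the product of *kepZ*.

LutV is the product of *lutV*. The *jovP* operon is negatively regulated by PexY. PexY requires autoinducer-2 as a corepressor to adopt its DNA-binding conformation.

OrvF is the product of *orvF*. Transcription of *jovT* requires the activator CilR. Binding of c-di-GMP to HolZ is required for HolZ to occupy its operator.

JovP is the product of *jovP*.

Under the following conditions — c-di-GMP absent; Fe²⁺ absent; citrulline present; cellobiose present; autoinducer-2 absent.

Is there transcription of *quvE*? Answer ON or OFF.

ON

c-di-GMP is absent, so HolZ is inactive.
Autoinducer-2 is absent, so PexY is inactive.
With no repressor bound, *jovP* is transcribed.
So JovP is produced and active.
No repressor is bound and JovP is active, so *lutV* is transcribed.
So LutV is produced and active.
Cellobiose is present, so SovN is inactive.
Required activator SovN is absent, so *temF* is not transcribed.
So TemF is not produced.
No repressor is bound and LutV is active, so *quvJ* is transcribed.
So QuvJ is produced and active.
Fe²⁺ is absent, so MorZ is inactive.
Required activator MorZ is absent, so *kepZ* is not transcribed.
So KepZ is not produced.
Citrulline is present, so MorQ is inactive.
Required activator MorQ is absent, so *cilR* is not transcribed.
So CilR is not produced.
Required activator CilR is absent, so *jovT* is not transcribed.
So JovT is not produced.
With no repressor bound, *orvF* is transcribed.
So OrvF is produced and active.
No repressor is bound and QuvJ and OrvF are active, so *quvE* is transcribed.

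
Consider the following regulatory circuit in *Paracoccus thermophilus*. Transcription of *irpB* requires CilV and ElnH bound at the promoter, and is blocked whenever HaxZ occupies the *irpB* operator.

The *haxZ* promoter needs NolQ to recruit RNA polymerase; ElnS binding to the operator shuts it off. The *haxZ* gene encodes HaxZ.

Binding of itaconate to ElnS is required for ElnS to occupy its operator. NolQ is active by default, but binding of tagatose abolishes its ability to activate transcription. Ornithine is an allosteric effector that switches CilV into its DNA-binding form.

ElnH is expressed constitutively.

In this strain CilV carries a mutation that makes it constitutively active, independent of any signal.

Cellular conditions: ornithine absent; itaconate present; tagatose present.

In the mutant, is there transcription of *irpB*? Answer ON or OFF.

CilV is constitutively active in this strain.
Itaconate is present, so ElnS is active.
Tagatose is present, so NolQ is inactive.
With repressor ElnS bound, *haxZ* is not transcribed.
So HaxZ is not produced.
ElnH is produced constitutively and is active.
No repressor is bound and CilV and ElnH are active, so *irpB* is transcribed.

ON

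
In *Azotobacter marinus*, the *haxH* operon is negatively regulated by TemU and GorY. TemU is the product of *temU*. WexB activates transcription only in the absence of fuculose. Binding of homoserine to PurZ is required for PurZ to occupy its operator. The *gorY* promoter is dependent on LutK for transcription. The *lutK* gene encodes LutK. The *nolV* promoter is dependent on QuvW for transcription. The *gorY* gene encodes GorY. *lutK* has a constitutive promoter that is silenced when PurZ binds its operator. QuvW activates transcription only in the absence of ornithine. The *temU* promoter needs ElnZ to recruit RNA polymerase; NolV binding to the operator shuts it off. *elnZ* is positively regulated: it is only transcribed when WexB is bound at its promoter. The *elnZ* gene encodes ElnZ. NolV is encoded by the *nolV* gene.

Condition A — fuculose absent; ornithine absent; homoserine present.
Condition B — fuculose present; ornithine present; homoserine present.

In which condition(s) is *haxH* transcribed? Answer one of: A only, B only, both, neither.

Condition A:
Fuculose is absent, so WexB is active.
No repressor is bound and WexB is active, so *elnZ* is transcribed.
So ElnZ is produced and active.
Ornithine is absent, so QuvW is active.
No repressor is bound and QuvW is active, so *nolV* is transcribed.
So NolV is produced and active.
With repressor NolV bound, *temU* is not transcribed.
So TemU is not produced.
Homoserine is present, so PurZ is active.
With repressor PurZ bound, *lutK* is not transcribed.
So LutK is not produced.
Required activator LutK is absent, so *gorY* is not transcribed.
So GorY is not produced.
With no repressor bound, *haxH* is transcribed.
→ *haxH* is ON in A.
Condition B:
Fuculose is present, so WexB is inactive.
Required activator WexB is absent, so *elnZ* is not transcribed.
So ElnZ is not produced.
Ornithine is present, so QuvW is inactive.
Required activator QuvW is absent, so *nolV* is not transcribed.
So NolV is not produced.
Required activator ElnZ is absent, so *temU* is not transcribed.
So TemU is not produced.
Homoserine is present, so PurZ is active.
With repressor PurZ bound, *lutK* is not transcribed.
So LutK is not produced.
Required activator LutK is absent, so *gorY* is not transcribed.
So GorY is not produced.
With no repressor bound, *haxH* is transcribed.
→ *haxH* is ON in B.

both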